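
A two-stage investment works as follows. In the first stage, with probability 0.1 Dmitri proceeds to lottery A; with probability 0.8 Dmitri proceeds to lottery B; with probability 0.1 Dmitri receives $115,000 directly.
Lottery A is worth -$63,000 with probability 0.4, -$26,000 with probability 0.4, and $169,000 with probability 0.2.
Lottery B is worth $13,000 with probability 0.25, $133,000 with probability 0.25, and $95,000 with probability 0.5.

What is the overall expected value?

$78,520

EV(A) = 0.4 × (-63000) + 0.4 × (-26000) + 0.2 × 169000 = -25200 − 10400 + 33800 = -1800
EV(B) = 0.25 × 13000 + 0.25 × 133000 + 0.5 × 95000 = 3250 + 33250 + 47500 = 84000
Branch C: 115000 (certain)
Overall = 0.1 × (-1800) + 0.8 × 84000 + 0.1 × 115000 = -180 + 67200 + 11500 = 78520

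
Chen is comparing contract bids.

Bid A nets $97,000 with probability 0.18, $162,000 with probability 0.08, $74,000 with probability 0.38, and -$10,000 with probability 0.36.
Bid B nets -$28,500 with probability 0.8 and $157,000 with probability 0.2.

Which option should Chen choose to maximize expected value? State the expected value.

Bid A = 0.18 × 97000 + 0.08 × 162000 + 0.38 × 74000 + 0.36 × (-10000) = 17460 + 12960 + 28120 − 3600 = 54940
Bid B = 0.8 × (-28500) + 0.2 × 157000 = -22800 + 31400 = 8600

Bid A ($54,940)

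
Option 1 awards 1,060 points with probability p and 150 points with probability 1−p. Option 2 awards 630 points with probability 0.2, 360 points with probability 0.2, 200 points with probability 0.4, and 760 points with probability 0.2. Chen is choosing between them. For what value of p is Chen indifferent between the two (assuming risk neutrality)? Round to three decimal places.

p = 0.308

EV(Option 2) = 0.2 × 630 + 0.2 × 360 + 0.4 × 200 + 0.2 × 760 = 126 + 72 + 80 + 152 = 430
p·1060 + (1−p)·150 = 430
910p + 150 = 430
p = (430 − 150) / 910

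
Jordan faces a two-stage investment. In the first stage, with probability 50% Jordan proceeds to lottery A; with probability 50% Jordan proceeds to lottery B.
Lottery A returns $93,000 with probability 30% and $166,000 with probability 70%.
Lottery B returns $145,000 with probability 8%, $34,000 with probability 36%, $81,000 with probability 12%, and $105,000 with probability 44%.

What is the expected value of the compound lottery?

EV(A) = 0.3 × 93000 + 0.7 × 166000 = 27900 + 116200 = 144100
EV(B) = 0.08 × 145000 + 0.36 × 34000 + 0.12 × 81000 + 0.44 × 105000 = 11600 + 12240 + 9720 + 46200 = 79760
Overall = 0.5 × 144100 + 0.5 × 79760 = 72050 + 39880 = 111930

$111,930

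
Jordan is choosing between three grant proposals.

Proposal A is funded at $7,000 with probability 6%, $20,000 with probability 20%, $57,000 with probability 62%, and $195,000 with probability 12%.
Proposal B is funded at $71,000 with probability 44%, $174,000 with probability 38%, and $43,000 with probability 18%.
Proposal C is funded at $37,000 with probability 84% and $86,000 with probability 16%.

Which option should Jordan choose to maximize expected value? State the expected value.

Proposal B ($105,100)

Proposal A = 0.06 × 7000 + 0.2 × 20000 + 0.62 × 57000 + 0.12 × 195000 = 420 + 4000 + 35340 + 23400 = 63160
Proposal B = 0.44 × 71000 + 0.38 × 174000 + 0.18 × 43000 = 31240 + 66120 + 7740 = 105100
Proposal C = 0.84 × 37000 + 0.16 × 86000 = 31080 + 13760 = 44840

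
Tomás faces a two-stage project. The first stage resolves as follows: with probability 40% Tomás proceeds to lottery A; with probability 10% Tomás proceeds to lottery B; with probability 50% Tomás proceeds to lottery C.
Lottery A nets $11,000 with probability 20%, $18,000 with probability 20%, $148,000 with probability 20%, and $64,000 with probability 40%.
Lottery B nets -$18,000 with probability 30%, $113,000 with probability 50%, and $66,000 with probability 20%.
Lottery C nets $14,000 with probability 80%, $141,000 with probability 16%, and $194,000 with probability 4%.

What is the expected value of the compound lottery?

EV(A) = 0.2 × 11000 + 0.2 × 18000 + 0.2 × 148000 + 0.4 × 64000 = 2200 + 3600 + 29600 + 25600 = 61000
EV(B) = 0.3 × (-18000) + 0.5 × 113000 + 0.2 × 66000 = -5400 + 56500 + 13200 = 64300
EV(C) = 0.8 × 14000 + 0.16 × 141000 + 0.04 × 194000 = 11200 + 22560 + 7760 = 41520
Overall = 0.4 × 61000 + 0.1 × 64300 + 0.5 × 41520 = 24400 + 6430 + 20760 = 51590

$51,590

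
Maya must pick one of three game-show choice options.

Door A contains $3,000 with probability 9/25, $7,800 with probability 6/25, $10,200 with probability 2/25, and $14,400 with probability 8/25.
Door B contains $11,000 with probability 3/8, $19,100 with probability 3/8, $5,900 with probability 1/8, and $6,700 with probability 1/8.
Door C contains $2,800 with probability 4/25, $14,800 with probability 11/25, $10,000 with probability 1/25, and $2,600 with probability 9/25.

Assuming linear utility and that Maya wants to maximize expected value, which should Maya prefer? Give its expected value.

Door B ($12,862.50)

Door A = 9/25 × 3000 + 6/25 × 7800 + 2/25 × 10200 + 8/25 × 14400 = 1080 + 1872 + 816 + 4608 = 8376
Door B = 3/8 × 11000 + 3/8 × 19100 + 1/8 × 5900 + 1/8 × 6700 = 4125 + 7162.5 + 737.5 + 837.5 = 12862.5
Door C = 4/25 × 2800 + 11/25 × 14800 + 1/25 × 10000 + 9/25 × 2600 = 448 + 6512 + 400 + 936 = 8296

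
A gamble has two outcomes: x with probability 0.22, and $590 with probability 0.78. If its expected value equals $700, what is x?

x = $1,090

0.22·x + 0.78·590 = 700
0.22·x = 700 − 460.2 = 239.8
x = 239.8 / 0.22 = 1090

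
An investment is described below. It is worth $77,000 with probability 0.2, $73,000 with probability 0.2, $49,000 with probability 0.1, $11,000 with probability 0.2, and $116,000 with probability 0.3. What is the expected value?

$71,900

EV = 0.2 × 77000 + 0.2 × 73000 + 0.1 × 49000 + 0.2 × 11000 + 0.3 × 116000 = 15400 + 14600 + 4900 + 2200 + 34800 = 71900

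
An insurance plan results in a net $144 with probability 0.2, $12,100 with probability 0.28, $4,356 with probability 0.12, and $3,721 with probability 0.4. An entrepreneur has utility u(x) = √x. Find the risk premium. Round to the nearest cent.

$1,135.05

E[u] = 0.2·√144 + 0.28·√12100 + 0.12·√4356 + 0.4·√3721 = 0.2·12 + 0.28·110 + 0.12·66 + 0.4·61 = 65.52
CE = (65.52)² = 4292.8704
Risk premium = EV − CE = 5427.92 − 4292.8704 = 1135.0496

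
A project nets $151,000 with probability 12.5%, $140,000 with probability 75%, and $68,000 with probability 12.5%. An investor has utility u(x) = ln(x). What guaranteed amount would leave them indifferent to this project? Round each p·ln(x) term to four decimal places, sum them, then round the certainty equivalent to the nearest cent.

E[u] = 0.125·ln(151000) + 0.75·ln(140000) + 0.125·ln(68000) = 1.4906 + 8.8870 + 1.3909 = 11.7685
CE = e^11.7685 ≈ 129120.32

$129,120.32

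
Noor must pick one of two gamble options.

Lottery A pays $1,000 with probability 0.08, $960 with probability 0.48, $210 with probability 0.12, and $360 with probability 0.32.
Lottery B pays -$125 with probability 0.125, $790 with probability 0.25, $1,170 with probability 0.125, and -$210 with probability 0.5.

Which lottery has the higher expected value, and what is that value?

Lottery A = 0.08 × 1000 + 0.48 × 960 + 0.12 × 210 + 0.32 × 360 = 80 + 460.8 + 25.2 + 115.2 = 681.2
Lottery B = 0.125 × (-125) + 0.25 × 790 + 0.125 × 1170 + 0.5 × (-210) = -15.625 + 197.5 + 146.25 − 105 = 223.125

Lottery A ($681.20)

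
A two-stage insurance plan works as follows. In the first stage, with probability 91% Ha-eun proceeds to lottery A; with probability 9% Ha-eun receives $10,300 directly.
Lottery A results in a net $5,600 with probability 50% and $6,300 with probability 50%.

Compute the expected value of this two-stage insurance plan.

$6,341.50

EV(A) = 0.5 × 5600 + 0.5 × 6300 = 2800 + 3150 = 5950
Branch B: 10300 (certain)
Overall = 0.91 × 5950 + 0.09 × 10300 = 5414.5 + 927 = 6341.5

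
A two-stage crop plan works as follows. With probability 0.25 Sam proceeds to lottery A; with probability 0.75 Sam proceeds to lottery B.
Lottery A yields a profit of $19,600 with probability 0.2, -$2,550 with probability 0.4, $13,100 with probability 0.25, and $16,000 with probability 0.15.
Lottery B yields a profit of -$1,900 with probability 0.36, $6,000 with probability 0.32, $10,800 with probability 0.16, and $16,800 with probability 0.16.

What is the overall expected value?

EV(A) = 0.2 × 19600 + 0.4 × (-2550) + 0.25 × 13100 + 0.15 × 16000 = 3920 − 1020 + 3275 + 2400 = 8575
EV(B) = 0.36 × (-1900) + 0.32 × 6000 + 0.16 × 10800 + 0.16 × 16800 = -684 + 1920 + 1728 + 2688 = 5652
Overall = 0.25 × 8575 + 0.75 × 5652 = 2143.75 + 4239 = 6382.75

$6,382.75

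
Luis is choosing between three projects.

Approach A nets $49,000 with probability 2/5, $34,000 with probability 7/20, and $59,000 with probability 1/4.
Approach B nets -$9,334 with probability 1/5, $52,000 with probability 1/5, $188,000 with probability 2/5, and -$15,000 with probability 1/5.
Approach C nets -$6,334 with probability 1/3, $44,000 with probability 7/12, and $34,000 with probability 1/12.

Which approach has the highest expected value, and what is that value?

Approach A = 2/5 × 49000 + 7/20 × 34000 + 1/4 × 59000 = 19600 + 11900 + 14750 = 46250
Approach B = 1/5 × (-9334) + 1/5 × 52000 + 2/5 × 188000 + 1/5 × (-15000) = -1866.8 + 10400 + 75200 − 3000 = 80733.2
Approach C = 1/3 × (-6334) + 7/12 × 44000 + 1/12 × 34000 = -2111.3333 + 25666.6667 + 2833.3333 = 26388.6667

Approach B ($80,733.20)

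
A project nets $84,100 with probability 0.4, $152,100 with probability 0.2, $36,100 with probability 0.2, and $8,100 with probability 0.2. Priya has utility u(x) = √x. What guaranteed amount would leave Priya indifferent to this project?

$62,500

E[u] = 0.4·√84100 + 0.2·√152100 + 0.2·√36100 + 0.2·√8100 = 0.4·290 + 0.2·390 + 0.2·190 + 0.2·90 = 250
CE = (250)² = 62500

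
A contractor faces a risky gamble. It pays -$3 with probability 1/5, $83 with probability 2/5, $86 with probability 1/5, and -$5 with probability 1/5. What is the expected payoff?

$48.80

EV = 1/5 × (-3) + 2/5 × 83 + 1/5 × 86 + 1/5 × (-5) = -0.6 + 33.2 + 17.2 − 1 = 48.8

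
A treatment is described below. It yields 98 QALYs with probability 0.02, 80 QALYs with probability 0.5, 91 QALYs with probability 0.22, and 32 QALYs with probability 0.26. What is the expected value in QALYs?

70.3 QALYs

EV = 0.02 × 98 + 0.5 × 80 + 0.22 × 91 + 0.26 × 32 = 1.96 + 40 + 20.02 + 8.32 = 70.3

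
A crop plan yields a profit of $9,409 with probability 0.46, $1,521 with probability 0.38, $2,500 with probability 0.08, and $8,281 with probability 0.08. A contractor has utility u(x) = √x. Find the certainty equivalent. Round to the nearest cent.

$5,001.32

E[u] = 0.46·√9409 + 0.38·√1521 + 0.08·√2500 + 0.08·√8281 = 0.46·97 + 0.38·39 + 0.08·50 + 0.08·91 = 70.72
CE = (70.72)² = 5001.3184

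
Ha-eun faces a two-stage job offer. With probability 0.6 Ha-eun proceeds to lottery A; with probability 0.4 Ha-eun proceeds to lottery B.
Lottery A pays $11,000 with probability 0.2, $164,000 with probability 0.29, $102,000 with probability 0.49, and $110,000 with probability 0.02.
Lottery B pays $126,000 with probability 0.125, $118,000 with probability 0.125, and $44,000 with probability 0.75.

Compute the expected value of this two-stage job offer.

EV(A) = 0.2 × 11000 + 0.29 × 164000 + 0.49 × 102000 + 0.02 × 110000 = 2200 + 47560 + 49980 + 2200 = 101940
EV(B) = 0.125 × 126000 + 0.125 × 118000 + 0.75 × 44000 = 15750 + 14750 + 33000 = 63500
Overall = 0.6 × 101940 + 0.4 × 63500 = 61164 + 25400 = 86564

$86,564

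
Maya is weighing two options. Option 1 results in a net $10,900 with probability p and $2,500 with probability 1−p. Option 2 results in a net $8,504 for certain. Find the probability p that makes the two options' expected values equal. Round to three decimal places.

p·10900 + (1−p)·2500 = 8504
8400p + 2500 = 8504
p = (8504 − 2500) / 8400

p = 0.715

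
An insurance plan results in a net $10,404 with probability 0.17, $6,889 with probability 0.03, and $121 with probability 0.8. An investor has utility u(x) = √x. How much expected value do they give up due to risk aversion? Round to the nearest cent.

$1,252.47

E[u] = 0.17·√10404 + 0.03·√6889 + 0.8·√121 = 0.17·102 + 0.03·83 + 0.8·11 = 28.63
CE = (28.63)² = 819.6769
Risk premium = EV − CE = 2072.15 − 819.6769 = 1252.4731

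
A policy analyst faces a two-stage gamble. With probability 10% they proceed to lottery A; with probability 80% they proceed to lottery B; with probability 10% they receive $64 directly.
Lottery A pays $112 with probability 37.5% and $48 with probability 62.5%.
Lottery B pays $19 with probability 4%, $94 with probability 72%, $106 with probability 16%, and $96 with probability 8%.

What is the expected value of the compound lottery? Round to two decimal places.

$88.06

EV(A) = 0.375 × 112 + 0.625 × 48 = 42 + 30 = 72
EV(B) = 0.04 × 19 + 0.72 × 94 + 0.16 × 106 + 0.08 × 96 = 0.76 + 67.68 + 16.96 + 7.68 = 93.08
Branch C: 64 (certain)
Overall = 0.1 × 72 + 0.8 × 93.08 + 0.1 × 64 = 7.2 + 74.464 + 6.4 = 88.064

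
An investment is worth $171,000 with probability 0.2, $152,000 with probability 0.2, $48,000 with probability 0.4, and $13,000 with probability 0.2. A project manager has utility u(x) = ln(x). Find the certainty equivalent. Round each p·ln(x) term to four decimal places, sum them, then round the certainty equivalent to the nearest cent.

$60,012.01

E[u] = 0.2·ln(171000) + 0.2·ln(152000) + 0.4·ln(48000) + 0.2·ln(13000) = 2.4099 + 2.3863 + 4.3116 + 1.8945 = 11.0023
CE = e^11.0023 ≈ 60012.01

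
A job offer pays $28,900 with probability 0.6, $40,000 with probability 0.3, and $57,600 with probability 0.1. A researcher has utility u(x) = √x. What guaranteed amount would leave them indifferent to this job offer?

$34,596

E[u] = 0.6·√28900 + 0.3·√40000 + 0.1·√57600 = 0.6·170 + 0.3·200 + 0.1·240 = 186
CE = (186)² = 34596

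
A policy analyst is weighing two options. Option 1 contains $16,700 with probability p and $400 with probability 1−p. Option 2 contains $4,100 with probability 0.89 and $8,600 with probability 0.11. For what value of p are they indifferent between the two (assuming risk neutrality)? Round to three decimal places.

p = 0.257

EV(Option 2) = 0.89 × 4100 + 0.11 × 8600 = 3649 + 946 = 4595
p·16700 + (1−p)·400 = 4595
16300p + 400 = 4595
p = (4595 − 400) / 16300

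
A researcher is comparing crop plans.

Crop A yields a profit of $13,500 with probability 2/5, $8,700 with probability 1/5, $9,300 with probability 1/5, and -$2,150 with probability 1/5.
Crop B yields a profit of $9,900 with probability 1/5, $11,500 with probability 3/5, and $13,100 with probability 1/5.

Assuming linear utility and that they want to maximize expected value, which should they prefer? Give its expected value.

Crop B ($11,500)

Crop A = 2/5 × 13500 + 1/5 × 8700 + 1/5 × 9300 + 1/5 × (-2150) = 5400 + 1740 + 1860 − 430 = 8570
Crop B = 1/5 × 9900 + 3/5 × 11500 + 1/5 × 13100 = 1980 + 6900 + 2620 = 11500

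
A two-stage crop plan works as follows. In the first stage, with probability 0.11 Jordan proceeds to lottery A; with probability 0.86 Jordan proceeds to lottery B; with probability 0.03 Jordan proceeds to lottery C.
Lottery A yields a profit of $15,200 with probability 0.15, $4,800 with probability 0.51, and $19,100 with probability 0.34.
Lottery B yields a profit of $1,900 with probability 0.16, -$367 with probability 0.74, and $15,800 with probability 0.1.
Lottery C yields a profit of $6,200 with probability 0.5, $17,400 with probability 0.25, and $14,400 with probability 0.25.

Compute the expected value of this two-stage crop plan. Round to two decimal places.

EV(A) = 0.15 × 15200 + 0.51 × 4800 + 0.34 × 19100 = 2280 + 2448 + 6494 = 11222
EV(B) = 0.16 × 1900 + 0.74 × (-367) + 0.1 × 15800 = 304 − 271.58 + 1580 = 1612.42
EV(C) = 0.5 × 6200 + 0.25 × 17400 + 0.25 × 14400 = 3100 + 4350 + 3600 = 11050
Overall = 0.11 × 11222 + 0.86 × 1612.42 + 0.03 × 11050 = 1234.42 + 1386.6812 + 331.5 = 2952.6012

$2,952.60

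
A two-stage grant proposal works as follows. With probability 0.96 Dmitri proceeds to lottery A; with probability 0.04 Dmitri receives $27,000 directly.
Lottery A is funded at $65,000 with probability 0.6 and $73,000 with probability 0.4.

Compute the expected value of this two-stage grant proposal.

$66,552

EV(A) = 0.6 × 65000 + 0.4 × 73000 = 39000 + 29200 = 68200
Branch B: 27000 (certain)
Overall = 0.96 × 68200 + 0.04 × 27000 = 65472 + 1080 = 66552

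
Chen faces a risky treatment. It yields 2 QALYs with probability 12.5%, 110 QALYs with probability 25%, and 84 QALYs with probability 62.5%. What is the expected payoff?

80.25 QALYs

EV = 0.125 × 2 + 0.25 × 110 + 0.625 × 84 = 0.25 + 27.5 + 52.5 = 80.25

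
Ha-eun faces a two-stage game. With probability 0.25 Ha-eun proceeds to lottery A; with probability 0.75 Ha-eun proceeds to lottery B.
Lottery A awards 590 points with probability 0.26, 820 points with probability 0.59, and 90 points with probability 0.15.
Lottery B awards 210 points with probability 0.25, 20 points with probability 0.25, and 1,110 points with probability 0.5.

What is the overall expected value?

622.05 points

EV(A) = 0.26 × 590 + 0.59 × 820 + 0.15 × 90 = 153.4 + 483.8 + 13.5 = 650.7
EV(B) = 0.25 × 210 + 0.25 × 20 + 0.5 × 1110 = 52.5 + 5 + 555 = 612.5
Overall = 0.25 × 650.7 + 0.75 × 612.5 = 162.675 + 459.375 = 622.05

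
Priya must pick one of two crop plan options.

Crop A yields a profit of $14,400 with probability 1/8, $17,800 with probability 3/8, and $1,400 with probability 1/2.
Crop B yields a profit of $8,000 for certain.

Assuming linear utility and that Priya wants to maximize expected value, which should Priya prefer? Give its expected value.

Crop A = 1/8 × 14400 + 3/8 × 17800 + 1/2 × 1400 = 1800 + 6675 + 700 = 9175
Crop B: 8000 (certain)

Crop A ($9,175)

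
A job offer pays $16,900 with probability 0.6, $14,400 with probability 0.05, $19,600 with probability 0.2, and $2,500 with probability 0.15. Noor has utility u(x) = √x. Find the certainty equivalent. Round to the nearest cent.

$14,280.25

E[u] = 0.6·√16900 + 0.05·√14400 + 0.2·√19600 + 0.15·√2500 = 0.6·130 + 0.05·120 + 0.2·140 + 0.15·50 = 119.5
CE = (119.5)² = 14280.25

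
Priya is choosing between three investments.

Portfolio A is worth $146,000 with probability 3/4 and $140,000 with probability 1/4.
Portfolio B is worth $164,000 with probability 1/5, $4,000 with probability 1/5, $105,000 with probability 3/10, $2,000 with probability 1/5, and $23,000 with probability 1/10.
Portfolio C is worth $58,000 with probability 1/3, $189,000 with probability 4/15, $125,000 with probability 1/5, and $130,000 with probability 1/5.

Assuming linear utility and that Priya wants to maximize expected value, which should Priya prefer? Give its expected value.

Portfolio A = 3/4 × 146000 + 1/4 × 140000 = 109500 + 35000 = 144500
Portfolio B = 1/5 × 164000 + 1/5 × 4000 + 3/10 × 105000 + 1/5 × 2000 + 1/10 × 23000 = 32800 + 800 + 31500 + 400 + 2300 = 67800
Portfolio C = 1/3 × 58000 + 4/15 × 189000 + 1/5 × 125000 + 1/5 × 130000 = 19333.3333 + 50400 + 25000 + 26000 = 120733.3333

Portfolio A ($144,500)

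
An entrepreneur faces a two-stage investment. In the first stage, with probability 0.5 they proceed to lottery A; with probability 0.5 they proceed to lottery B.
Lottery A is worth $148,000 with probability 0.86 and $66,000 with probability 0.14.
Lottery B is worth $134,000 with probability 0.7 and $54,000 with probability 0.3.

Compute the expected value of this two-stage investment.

$123,260

EV(A) = 0.86 × 148000 + 0.14 × 66000 = 127280 + 9240 = 136520
EV(B) = 0.7 × 134000 + 0.3 × 54000 = 93800 + 16200 = 110000
Overall = 0.5 × 136520 + 0.5 × 110000 = 68260 + 55000 = 123260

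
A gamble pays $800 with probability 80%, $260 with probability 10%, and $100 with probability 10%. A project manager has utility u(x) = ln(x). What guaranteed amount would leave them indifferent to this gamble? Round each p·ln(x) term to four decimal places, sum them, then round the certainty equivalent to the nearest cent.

$580.74

E[u] = 0.8·ln(800) + 0.1·ln(260) + 0.1·ln(100) = 5.3477 + 0.5561 + 0.4605 = 6.3643
CE = e^6.3643 ≈ 580.74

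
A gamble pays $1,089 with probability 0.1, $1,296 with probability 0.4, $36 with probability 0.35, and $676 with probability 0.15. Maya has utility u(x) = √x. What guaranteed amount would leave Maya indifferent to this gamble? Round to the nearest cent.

$561.69

E[u] = 0.1·√1089 + 0.4·√1296 + 0.35·√36 + 0.15·√676 = 0.1·33 + 0.4·36 + 0.35·6 + 0.15·26 = 23.7
CE = (23.7)² = 561.69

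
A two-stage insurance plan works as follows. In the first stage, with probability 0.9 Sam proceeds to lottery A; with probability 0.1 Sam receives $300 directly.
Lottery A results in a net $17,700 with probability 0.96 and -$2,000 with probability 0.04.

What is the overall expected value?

$15,250.80

EV(A) = 0.96 × 17700 + 0.04 × (-2000) = 16992 − 80 = 16912
Branch B: 300 (certain)
Overall = 0.9 × 16912 + 0.1 × 300 = 15220.8 + 30 = 15250.8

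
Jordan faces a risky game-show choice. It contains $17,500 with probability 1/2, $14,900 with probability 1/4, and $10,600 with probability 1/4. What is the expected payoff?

$15,125

EV = 1/2 × 17500 + 1/4 × 14900 + 1/4 × 10600 = 8750 + 3725 + 2650 = 15125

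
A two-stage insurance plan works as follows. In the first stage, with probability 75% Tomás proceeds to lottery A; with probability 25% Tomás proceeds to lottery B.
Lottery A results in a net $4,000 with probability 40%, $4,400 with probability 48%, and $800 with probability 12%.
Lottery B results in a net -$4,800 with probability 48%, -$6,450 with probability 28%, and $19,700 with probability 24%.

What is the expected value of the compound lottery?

$3,010.50

EV(A) = 0.4 × 4000 + 0.48 × 4400 + 0.12 × 800 = 1600 + 2112 + 96 = 3808
EV(B) = 0.48 × (-4800) + 0.28 × (-6450) + 0.24 × 19700 = -2304 − 1806 + 4728 = 618
Overall = 0.75 × 3808 + 0.25 × 618 = 2856 + 154.5 = 3010.5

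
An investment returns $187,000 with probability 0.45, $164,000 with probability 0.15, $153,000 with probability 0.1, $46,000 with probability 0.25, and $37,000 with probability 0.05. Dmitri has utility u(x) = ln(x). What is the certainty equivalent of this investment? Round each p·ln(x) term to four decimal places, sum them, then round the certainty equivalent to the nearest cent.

E[u] = 0.45·ln(187000) + 0.15·ln(164000) + 0.1·ln(153000) + 0.25·ln(46000) + 0.05·ln(37000) = 5.4625 + 1.8011 + 1.1938 + 2.6841 + 0.5259 = 11.6674
CE = e^11.6674 ≈ 116704.46

$116,704.46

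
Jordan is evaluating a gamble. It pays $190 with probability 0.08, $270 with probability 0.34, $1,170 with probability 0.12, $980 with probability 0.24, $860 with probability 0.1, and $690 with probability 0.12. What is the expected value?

EV = 0.08 × 190 + 0.34 × 270 + 0.12 × 1170 + 0.24 × 980 + 0.1 × 860 + 0.12 × 690 = 15.2 + 91.8 + 140.4 + 235.2 + 86 + 82.8 = 651.4

$651.40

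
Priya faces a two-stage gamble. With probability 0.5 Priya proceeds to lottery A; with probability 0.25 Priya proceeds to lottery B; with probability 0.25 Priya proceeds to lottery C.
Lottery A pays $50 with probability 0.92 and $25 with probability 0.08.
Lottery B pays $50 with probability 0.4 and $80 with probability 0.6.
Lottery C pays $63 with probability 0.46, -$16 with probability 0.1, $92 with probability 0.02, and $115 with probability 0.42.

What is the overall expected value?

$60.38

EV(A) = 0.92 × 50 + 0.08 × 25 = 46 + 2 = 48
EV(B) = 0.4 × 50 + 0.6 × 80 = 20 + 48 = 68
EV(C) = 0.46 × 63 + 0.1 × (-16) + 0.02 × 92 + 0.42 × 115 = 28.98 − 1.6 + 1.84 + 48.3 = 77.52
Overall = 0.5 × 48 + 0.25 × 68 + 0.25 × 77.52 = 24 + 17 + 19.38 = 60.38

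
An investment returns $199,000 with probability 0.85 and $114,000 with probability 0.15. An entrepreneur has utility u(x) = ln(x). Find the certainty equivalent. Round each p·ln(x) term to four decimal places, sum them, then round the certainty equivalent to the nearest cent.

$183,047.32

E[u] = 0.85·ln(199000) + 0.15·ln(114000) = 10.3709 + 1.7466 = 12.1175
CE = e^12.1175 ≈ 183047.32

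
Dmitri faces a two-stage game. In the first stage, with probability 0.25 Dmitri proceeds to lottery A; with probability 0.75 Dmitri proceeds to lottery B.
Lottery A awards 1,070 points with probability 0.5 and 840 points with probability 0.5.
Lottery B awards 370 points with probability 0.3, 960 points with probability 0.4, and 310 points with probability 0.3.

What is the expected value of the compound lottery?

679.75 points

EV(A) = 0.5 × 1070 + 0.5 × 840 = 535 + 420 = 955
EV(B) = 0.3 × 370 + 0.4 × 960 + 0.3 × 310 = 111 + 384 + 93 = 588
Overall = 0.25 × 955 + 0.75 × 588 = 238.75 + 441 = 679.75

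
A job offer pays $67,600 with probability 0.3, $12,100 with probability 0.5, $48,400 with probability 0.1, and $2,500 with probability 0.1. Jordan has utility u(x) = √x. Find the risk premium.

$5,820

E[u] = 0.3·√67600 + 0.5·√12100 + 0.1·√48400 + 0.1·√2500 = 0.3·260 + 0.5·110 + 0.1·220 + 0.1·50 = 160
CE = (160)² = 25600
Risk premium = EV − CE = 31420 − 25600 = 5820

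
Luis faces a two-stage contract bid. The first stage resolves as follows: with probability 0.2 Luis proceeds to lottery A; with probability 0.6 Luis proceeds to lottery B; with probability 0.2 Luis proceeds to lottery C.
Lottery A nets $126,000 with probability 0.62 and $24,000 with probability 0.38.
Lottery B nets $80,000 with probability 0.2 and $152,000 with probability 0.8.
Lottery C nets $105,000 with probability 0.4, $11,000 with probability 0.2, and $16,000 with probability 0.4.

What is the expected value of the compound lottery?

$110,128

EV(A) = 0.62 × 126000 + 0.38 × 24000 = 78120 + 9120 = 87240
EV(B) = 0.2 × 80000 + 0.8 × 152000 = 16000 + 121600 = 137600
EV(C) = 0.4 × 105000 + 0.2 × 11000 + 0.4 × 16000 = 42000 + 2200 + 6400 = 50600
Overall = 0.2 × 87240 + 0.6 × 137600 + 0.2 × 50600 = 17448 + 82560 + 10120 = 110128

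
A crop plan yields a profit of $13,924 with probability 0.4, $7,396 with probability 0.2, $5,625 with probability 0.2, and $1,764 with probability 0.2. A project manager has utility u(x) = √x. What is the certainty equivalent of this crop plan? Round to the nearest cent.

E[u] = 0.4·√13924 + 0.2·√7396 + 0.2·√5625 + 0.2·√1764 = 0.4·118 + 0.2·86 + 0.2·75 + 0.2·42 = 87.8
CE = (87.8)² = 7708.84

$7,708.84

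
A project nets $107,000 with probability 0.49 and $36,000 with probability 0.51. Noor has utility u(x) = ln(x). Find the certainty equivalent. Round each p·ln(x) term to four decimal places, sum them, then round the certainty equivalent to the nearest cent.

$61,389.86

E[u] = 0.49·ln(107000) + 0.51·ln(36000) = 5.6745 + 5.3505 = 11.0250
CE = e^11.0250 ≈ 61389.86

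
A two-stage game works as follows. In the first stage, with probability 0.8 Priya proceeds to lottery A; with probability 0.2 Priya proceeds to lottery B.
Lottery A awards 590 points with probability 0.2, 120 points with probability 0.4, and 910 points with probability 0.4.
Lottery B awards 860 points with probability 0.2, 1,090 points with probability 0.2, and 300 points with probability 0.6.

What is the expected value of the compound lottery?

538 points

EV(A) = 0.2 × 590 + 0.4 × 120 + 0.4 × 910 = 118 + 48 + 364 = 530
EV(B) = 0.2 × 860 + 0.2 × 1090 + 0.6 × 300 = 172 + 218 + 180 = 570
Overall = 0.8 × 530 + 0.2 × 570 = 424 + 114 = 538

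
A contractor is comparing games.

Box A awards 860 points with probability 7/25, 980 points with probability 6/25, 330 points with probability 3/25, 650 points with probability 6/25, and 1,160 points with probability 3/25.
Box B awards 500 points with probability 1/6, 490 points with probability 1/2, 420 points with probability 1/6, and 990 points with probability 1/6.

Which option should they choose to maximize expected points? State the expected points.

Box A = 7/25 × 860 + 6/25 × 980 + 3/25 × 330 + 6/25 × 650 + 3/25 × 1160 = 240.8 + 235.2 + 39.6 + 156 + 139.2 = 810.8
Box B = 1/6 × 500 + 1/2 × 490 + 1/6 × 420 + 1/6 × 990 = 83.3333 + 245 + 70 + 165 = 563.3333

Box A (810.8 points)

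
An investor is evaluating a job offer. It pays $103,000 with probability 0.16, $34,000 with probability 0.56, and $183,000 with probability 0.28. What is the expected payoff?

EV = 0.16 × 103000 + 0.56 × 34000 + 0.28 × 183000 = 16480 + 19040 + 51240 = 86760

$86,760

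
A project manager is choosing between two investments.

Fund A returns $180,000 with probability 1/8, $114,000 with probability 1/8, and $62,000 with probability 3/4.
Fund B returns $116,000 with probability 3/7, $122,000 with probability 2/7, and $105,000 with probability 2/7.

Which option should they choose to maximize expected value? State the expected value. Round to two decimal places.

Fund A = 1/8 × 180000 + 1/8 × 114000 + 3/4 × 62000 = 22500 + 14250 + 46500 = 83250
Fund B = 3/7 × 116000 + 2/7 × 122000 + 2/7 × 105000 = 49714.2857 + 34857.1429 + 30000 = 114571.4286

Fund B ($114,571.43)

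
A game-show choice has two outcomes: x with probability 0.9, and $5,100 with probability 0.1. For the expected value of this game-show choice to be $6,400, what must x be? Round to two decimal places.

x = $6,544.44

0.9·x + 0.1·5100 = 6400
0.9·x = 6400 − 510 = 5890
x = 5890 / 0.9 = 6544.4444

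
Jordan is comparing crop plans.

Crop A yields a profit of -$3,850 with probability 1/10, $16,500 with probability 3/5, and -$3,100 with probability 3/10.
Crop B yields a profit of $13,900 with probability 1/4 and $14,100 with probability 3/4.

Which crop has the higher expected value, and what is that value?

Crop A = 1/10 × (-3850) + 3/5 × 16500 + 3/10 × (-3100) = -385 + 9900 − 930 = 8585
Crop B = 1/4 × 13900 + 3/4 × 14100 = 3475 + 10575 = 14050

Crop B ($14,050)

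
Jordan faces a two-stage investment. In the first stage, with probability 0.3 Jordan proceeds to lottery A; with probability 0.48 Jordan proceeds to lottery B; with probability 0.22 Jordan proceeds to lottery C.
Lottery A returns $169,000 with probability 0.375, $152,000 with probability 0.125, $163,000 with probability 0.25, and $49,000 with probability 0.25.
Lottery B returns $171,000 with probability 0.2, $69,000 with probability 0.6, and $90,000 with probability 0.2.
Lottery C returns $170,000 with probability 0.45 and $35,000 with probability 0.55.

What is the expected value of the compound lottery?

EV(A) = 0.375 × 169000 + 0.125 × 152000 + 0.25 × 163000 + 0.25 × 49000 = 63375 + 19000 + 40750 + 12250 = 135375
EV(B) = 0.2 × 171000 + 0.6 × 69000 + 0.2 × 90000 = 34200 + 41400 + 18000 = 93600
EV(C) = 0.45 × 170000 + 0.55 × 35000 = 76500 + 19250 = 95750
Overall = 0.3 × 135375 + 0.48 × 93600 + 0.22 × 95750 = 40612.5 + 44928 + 21065 = 106605.5

$106,605.50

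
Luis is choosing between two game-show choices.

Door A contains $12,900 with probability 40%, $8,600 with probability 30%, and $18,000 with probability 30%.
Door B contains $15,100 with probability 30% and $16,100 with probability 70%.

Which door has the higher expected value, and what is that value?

Door B ($15,800)

Door A = 0.4 × 12900 + 0.3 × 8600 + 0.3 × 18000 = 5160 + 2580 + 5400 = 13140
Door B = 0.3 × 15100 + 0.7 × 16100 = 4530 + 11270 = 15800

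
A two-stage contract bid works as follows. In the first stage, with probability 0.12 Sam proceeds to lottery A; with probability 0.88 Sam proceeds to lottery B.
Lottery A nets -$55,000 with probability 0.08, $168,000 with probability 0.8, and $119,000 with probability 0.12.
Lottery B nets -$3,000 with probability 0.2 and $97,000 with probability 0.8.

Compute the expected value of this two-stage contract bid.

EV(A) = 0.08 × (-55000) + 0.8 × 168000 + 0.12 × 119000 = -4400 + 134400 + 14280 = 144280
EV(B) = 0.2 × (-3000) + 0.8 × 97000 = -600 + 77600 = 77000
Overall = 0.12 × 144280 + 0.88 × 77000 = 17313.6 + 67760 = 85073.6

$85,073.60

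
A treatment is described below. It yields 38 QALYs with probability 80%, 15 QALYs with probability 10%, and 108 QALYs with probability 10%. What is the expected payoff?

42.7 QALYs

EV = 0.8 × 38 + 0.1 × 15 + 0.1 × 108 = 30.4 + 1.5 + 10.8 = 42.7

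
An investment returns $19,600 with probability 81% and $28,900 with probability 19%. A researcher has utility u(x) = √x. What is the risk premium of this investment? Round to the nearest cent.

E[u] = 0.81·√19600 + 0.19·√28900 = 0.81·140 + 0.19·170 = 145.7
CE = (145.7)² = 21228.49
Risk premium = EV − CE = 21367 − 21228.49 = 138.51

$138.51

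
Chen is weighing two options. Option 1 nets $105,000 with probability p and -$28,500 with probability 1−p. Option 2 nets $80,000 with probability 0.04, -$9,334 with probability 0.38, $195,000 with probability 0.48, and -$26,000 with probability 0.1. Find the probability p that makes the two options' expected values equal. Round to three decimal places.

EV(Option 2) = 0.04 × 80000 + 0.38 × (-9334) + 0.48 × 195000 + 0.1 × (-26000) = 3200 − 3546.92 + 93600 − 2600 = 90653.08
p·105000 + (1−p)·(-28500) = 90653.08
133500p − 28500 = 90653.08
p = (90653.08 + 28500) / 133500

p = 0.893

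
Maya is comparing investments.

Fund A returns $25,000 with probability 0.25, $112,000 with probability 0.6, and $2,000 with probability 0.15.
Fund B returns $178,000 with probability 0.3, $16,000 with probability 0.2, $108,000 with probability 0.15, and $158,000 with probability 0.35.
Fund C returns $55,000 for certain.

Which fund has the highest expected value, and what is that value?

Fund B ($128,100)

Fund A = 0.25 × 25000 + 0.6 × 112000 + 0.15 × 2000 = 6250 + 67200 + 300 = 73750
Fund B = 0.3 × 178000 + 0.2 × 16000 + 0.15 × 108000 + 0.35 × 158000 = 53400 + 3200 + 16200 + 55300 = 128100
Fund C: 55000 (certain)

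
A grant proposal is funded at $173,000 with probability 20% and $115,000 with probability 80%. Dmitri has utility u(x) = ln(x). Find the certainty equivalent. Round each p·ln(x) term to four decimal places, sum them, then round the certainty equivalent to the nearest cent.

$124,779.07

E[u] = 0.2·ln(173000) + 0.8·ln(115000) = 2.4122 + 9.3221 = 11.7343
CE = e^11.7343 ≈ 124779.07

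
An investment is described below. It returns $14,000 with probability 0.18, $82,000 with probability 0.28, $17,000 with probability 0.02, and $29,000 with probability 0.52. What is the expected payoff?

$40,900

EV = 0.18 × 14000 + 0.28 × 82000 + 0.02 × 17000 + 0.52 × 29000 = 2520 + 22960 + 340 + 15080 = 40900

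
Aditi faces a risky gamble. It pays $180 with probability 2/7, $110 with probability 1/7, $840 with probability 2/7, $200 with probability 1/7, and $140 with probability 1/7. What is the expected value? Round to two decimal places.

EV = 2/7 × 180 + 1/7 × 110 + 2/7 × 840 + 1/7 × 200 + 1/7 × 140 = 51.4286 + 15.7143 + 240 + 28.5714 + 20 = 355.7143

$355.71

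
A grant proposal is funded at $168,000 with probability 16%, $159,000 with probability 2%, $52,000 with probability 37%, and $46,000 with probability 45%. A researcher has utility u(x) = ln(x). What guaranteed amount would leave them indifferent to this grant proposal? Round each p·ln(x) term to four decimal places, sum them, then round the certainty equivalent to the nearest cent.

$60,706.13

E[u] = 0.16·ln(168000) + 0.02·ln(159000) + 0.37·ln(52000) + 0.45·ln(46000) = 1.9251 + 0.2395 + 4.0178 + 4.8314 = 11.0138
CE = e^11.0138 ≈ 60706.13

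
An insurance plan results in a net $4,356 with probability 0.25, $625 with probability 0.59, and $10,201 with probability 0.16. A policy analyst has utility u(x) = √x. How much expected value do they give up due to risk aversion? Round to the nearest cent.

$842.20

E[u] = 0.25·√4356 + 0.59·√625 + 0.16·√10201 = 0.25·66 + 0.59·25 + 0.16·101 = 47.41
CE = (47.41)² = 2247.7081
Risk premium = EV − CE = 3089.91 − 2247.7081 = 842.2019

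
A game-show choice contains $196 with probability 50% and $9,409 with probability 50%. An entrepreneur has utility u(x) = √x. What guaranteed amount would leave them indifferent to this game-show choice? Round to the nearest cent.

E[u] = 0.5·√196 + 0.5·√9409 = 0.5·14 + 0.5·97 = 55.5
CE = (55.5)² = 3080.25

$3,080.25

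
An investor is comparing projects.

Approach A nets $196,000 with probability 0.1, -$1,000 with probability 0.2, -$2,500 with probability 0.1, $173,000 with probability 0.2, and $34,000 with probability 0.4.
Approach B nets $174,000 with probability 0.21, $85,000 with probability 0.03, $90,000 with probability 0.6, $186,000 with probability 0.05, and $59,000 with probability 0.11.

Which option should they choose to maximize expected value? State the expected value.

Approach A = 0.1 × 196000 + 0.2 × (-1000) + 0.1 × (-2500) + 0.2 × 173000 + 0.4 × 34000 = 19600 − 200 − 250 + 34600 + 13600 = 67350
Approach B = 0.21 × 174000 + 0.03 × 85000 + 0.6 × 90000 + 0.05 × 186000 + 0.11 × 59000 = 36540 + 2550 + 54000 + 9300 + 6490 = 108880

Approach B ($108,880)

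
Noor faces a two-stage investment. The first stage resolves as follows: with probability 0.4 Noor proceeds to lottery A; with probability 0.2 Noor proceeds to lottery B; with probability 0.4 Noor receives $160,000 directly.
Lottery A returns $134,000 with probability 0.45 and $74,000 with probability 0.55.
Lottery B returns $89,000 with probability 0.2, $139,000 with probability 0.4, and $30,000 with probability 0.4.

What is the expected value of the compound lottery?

EV(A) = 0.45 × 134000 + 0.55 × 74000 = 60300 + 40700 = 101000
EV(B) = 0.2 × 89000 + 0.4 × 139000 + 0.4 × 30000 = 17800 + 55600 + 12000 = 85400
Branch C: 160000 (certain)
Overall = 0.4 × 101000 + 0.2 × 85400 + 0.4 × 160000 = 40400 + 17080 + 64000 = 121480

$121,480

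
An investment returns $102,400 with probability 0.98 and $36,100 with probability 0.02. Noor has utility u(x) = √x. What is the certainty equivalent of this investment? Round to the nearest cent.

E[u] = 0.98·√102400 + 0.02·√36100 = 0.98·320 + 0.02·190 = 317.4
CE = (317.4)² = 100742.76

$100,742.76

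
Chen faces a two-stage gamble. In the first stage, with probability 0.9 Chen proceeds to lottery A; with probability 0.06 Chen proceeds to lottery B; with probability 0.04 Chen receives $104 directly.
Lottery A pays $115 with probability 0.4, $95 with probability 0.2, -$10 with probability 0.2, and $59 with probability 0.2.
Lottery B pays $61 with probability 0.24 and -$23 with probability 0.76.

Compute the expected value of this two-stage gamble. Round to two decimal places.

EV(A) = 0.4 × 115 + 0.2 × 95 + 0.2 × (-10) + 0.2 × 59 = 46 + 19 − 2 + 11.8 = 74.8
EV(B) = 0.24 × 61 + 0.76 × (-23) = 14.64 − 17.48 = -2.84
Branch C: 104 (certain)
Overall = 0.9 × 74.8 + 0.06 × (-2.84) + 0.04 × 104 = 67.32 − 0.1704 + 4.16 = 71.3096

$71.31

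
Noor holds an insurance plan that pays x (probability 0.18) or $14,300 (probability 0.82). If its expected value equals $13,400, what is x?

x = $9,300

0.18·x + 0.82·14300 = 13400
0.18·x = 13400 − 11726 = 1674
x = 1674 / 0.18 = 9300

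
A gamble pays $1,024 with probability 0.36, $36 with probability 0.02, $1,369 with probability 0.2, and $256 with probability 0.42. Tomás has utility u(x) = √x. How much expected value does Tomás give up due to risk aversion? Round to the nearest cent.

$87.10

E[u] = 0.36·√1024 + 0.02·√36 + 0.2·√1369 + 0.42·√256 = 0.36·32 + 0.02·6 + 0.2·37 + 0.42·16 = 25.76
CE = (25.76)² = 663.5776
Risk premium = EV − CE = 750.68 − 663.5776 = 87.1024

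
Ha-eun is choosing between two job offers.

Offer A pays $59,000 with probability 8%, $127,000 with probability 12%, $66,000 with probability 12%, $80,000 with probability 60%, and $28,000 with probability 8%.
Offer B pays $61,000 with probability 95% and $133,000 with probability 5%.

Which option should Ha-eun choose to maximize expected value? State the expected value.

Offer A ($78,120)

Offer A = 0.08 × 59000 + 0.12 × 127000 + 0.12 × 66000 + 0.6 × 80000 + 0.08 × 28000 = 4720 + 15240 + 7920 + 48000 + 2240 = 78120
Offer B = 0.95 × 61000 + 0.05 × 133000 = 57950 + 6650 = 64600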